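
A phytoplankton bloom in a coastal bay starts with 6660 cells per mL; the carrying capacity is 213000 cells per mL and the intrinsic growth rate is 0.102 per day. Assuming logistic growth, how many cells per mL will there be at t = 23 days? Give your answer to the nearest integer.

53699 cells per mL

A = (K − N₀)/N₀ = (213000 − 6660)/6660 = 30.982.
N(t) = K/(1 + A·e^(−rt)) = 213000/(1 + 30.982×e^(−0.102×23)).
e^(−2.346) = 0.095751; denominator = 1 + 30.982×0.095751 = 3.9666.
N = 213000/3.9666 = 53698.8.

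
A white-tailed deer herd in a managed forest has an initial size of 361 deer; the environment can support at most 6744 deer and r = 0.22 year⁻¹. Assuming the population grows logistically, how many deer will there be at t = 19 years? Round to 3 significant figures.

5310 deer

A = (K − N₀)/N₀ = (6744 − 361)/361 = 17.681.
N(t) = K/(1 + A·e^(−rt)) = 6744/(1 + 17.681×e^(−0.22×19)).
e^(−4.18) = 0.015299; denominator = 1 + 17.681×0.015299 = 1.2705.
N = 6744/1.2705 = 5308.15.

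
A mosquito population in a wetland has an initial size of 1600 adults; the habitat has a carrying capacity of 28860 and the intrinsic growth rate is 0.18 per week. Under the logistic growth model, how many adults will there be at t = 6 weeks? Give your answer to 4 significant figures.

4253 adults

A = (K − N₀)/N₀ = (28860 − 1600)/1600 = 17.038.
N(t) = K/(1 + A·e^(−rt)) = 28860/(1 + 17.038×e^(−0.18×6)).
e^(−1.08) = 0.3396; denominator = 1 + 17.038×0.3396 = 6.7859.
N = 28860/6.7859 = 4252.96.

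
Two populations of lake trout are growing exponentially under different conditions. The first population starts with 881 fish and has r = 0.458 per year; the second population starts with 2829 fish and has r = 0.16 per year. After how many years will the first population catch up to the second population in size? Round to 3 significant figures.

3.91 years

Set 881·e^(0.458t) = 2829·e^(0.16t).
e^((0.458 − 0.16)t) = 2829/881 → e^(0.298·t) = 3.2111.
0.298·t = ln(3.2111) = 1.1666, so t = 1.1666/0.298 = 3.9148.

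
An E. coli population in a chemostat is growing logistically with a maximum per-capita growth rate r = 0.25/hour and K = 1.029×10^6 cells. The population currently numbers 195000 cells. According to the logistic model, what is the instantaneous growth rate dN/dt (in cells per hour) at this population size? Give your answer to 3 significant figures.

dN/dt = rN(1 − N/K) = 0.25 × 195000 × (1 − 195000/1.029×10^6).
1 − 195000/1.029×10^6 = 0.8105; dN/dt = 0.25 × 195000 × 0.8105 = 39512.

39500 cells per hour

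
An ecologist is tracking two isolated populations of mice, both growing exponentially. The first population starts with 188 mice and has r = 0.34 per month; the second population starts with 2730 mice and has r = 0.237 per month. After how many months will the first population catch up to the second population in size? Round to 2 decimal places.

Set 188·e^(0.34t) = 2730·e^(0.237t).
e^((0.34 − 0.237)t) = 2730/188 → e^(0.103·t) = 14.521.
0.103·t = ln(14.521) = 2.6756, so t = 2.6756/0.103 = 25.977.

25.98 months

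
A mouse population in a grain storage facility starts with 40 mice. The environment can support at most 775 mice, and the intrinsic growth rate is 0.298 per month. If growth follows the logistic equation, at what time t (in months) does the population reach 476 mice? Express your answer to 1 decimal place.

11.3 months

A = (K − N₀)/N₀ = (775 − 40)/40 = 18.375.
Solve 775/(1 + 18.375·e^(−0.298t)) = 476: 1 + 18.375·e^(−0.298t) = 1.6282, so e^(−0.298t) = 0.0341851.
−0.298·t = ln(0.0341851) = -3.376, so t = 3.376/0.298 = 11.329.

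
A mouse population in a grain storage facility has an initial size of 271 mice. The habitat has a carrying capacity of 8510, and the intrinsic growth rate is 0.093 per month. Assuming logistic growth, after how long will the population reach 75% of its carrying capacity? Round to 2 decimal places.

A = (K − N₀)/N₀ = (8510 − 271)/271 = 30.402.
Solve 8510/(1 + 30.402·e^(−0.093t)) = 6382.5: 1 + 30.402·e^(−0.093t) = 1.3333, so e^(−0.093t) = 0.0109641.
−0.093·t = ln(0.0109641) = -4.5131, so t = 4.5131/0.093 = 48.528.

48.53 months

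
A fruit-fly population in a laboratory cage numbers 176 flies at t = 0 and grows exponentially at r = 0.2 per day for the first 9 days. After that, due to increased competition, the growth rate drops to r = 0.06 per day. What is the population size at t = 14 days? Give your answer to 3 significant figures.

1440 flies

Phase 1: N(9) = 176·e^(0.2×9) = 176·e^1.8 = 1064.74.
Phase 2 runs for 14 − 9 = 5 days at r = 0.06.
N(14) = 1064.74·e^(0.06×5) = 1064.74·e^0.3 = 1437.25.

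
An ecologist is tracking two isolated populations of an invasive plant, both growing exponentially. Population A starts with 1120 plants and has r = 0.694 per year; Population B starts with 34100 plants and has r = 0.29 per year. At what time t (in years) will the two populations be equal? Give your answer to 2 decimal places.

8.46 years

Set 1120·e^(0.694t) = 34100·e^(0.29t).
e^((0.694 − 0.29)t) = 34100/1120 → e^(0.404·t) = 30.446.
0.404·t = ln(30.446) = 3.416, so t = 3.416/0.404 = 8.4554.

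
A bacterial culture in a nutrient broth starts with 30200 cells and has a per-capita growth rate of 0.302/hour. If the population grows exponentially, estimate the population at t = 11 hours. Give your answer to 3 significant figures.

837000 cells

N(t) = N₀·e^(rt) = 30200 × e^(0.302×11) = 30200 × e^3.322.
e^3.322 ≈ 27.716, so N ≈ 30200 × 27.716 = 837015.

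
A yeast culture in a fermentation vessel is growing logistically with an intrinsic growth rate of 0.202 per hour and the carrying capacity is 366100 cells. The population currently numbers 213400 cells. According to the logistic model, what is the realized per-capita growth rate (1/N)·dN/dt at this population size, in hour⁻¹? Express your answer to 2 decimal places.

0.08 per hour

(1/N)·dN/dt = r(1 − N/K) = 0.202 × (1 − 213400/366100).
= 0.202 × 0.4171 = 0.084254.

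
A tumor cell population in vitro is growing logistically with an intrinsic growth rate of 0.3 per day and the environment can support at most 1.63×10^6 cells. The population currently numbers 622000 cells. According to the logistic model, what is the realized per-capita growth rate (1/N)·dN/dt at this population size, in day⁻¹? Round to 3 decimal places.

(1/N)·dN/dt = r(1 − N/K) = 0.3 × (1 − 622000/1.63×10^6).
= 0.3 × 0.6184 = 0.18552.

0.186 per day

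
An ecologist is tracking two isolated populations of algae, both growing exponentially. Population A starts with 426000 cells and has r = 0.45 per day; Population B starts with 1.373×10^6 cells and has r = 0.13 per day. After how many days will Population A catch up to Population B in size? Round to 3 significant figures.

3.66 days

Set 426000·e^(0.45t) = 1.373×10^6·e^(0.13t).
e^((0.45 − 0.13)t) = 1.373×10^6/426000 → e^(0.32·t) = 3.223.
0.32·t = ln(3.223) = 1.1703, so t = 1.1703/0.32 = 3.6572.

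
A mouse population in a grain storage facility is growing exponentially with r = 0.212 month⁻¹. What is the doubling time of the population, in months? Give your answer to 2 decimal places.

Doubling time t_d = ln(2)/r = 0.6931/0.212 = 3.2696.

3.27 months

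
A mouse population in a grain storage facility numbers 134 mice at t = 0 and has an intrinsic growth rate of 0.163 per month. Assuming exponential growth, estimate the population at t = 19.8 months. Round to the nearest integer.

N(t) = N₀·e^(rt) = 134 × e^(0.163×19.8) = 134 × e^3.227.
e^3.227 ≈ 25.214, so N ≈ 134 × 25.214 = 3378.68.

3379 mice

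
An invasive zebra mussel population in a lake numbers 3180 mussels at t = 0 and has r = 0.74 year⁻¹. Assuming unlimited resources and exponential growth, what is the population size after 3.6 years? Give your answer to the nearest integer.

45644 mussels

N(t) = N₀·e^(rt) = 3180 × e^(0.74×3.6) = 3180 × e^2.664.
e^2.664 ≈ 14.354, so N ≈ 3180 × 14.354 = 45644.4.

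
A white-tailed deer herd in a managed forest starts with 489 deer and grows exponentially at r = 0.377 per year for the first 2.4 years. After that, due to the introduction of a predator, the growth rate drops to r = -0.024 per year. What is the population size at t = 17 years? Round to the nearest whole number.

851 deer

Phase 1: N(2.4) = 489·e^(0.377×2.4) = 489·e^0.9048 = 1208.53.
Phase 2 runs for 17 − 2.4 = 14.6 years at r = -0.024.
N(17) = 1208.53·e^(-0.024×14.6) = 1208.53·e^-0.3504 = 851.298.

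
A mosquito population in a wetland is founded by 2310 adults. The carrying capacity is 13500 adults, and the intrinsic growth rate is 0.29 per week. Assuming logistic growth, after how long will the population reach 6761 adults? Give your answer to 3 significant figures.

A = (K − N₀)/N₀ = (13500 − 2310)/2310 = 4.8442.
Solve 13500/(1 + 4.8442·e^(−0.29t)) = 6761: 1 + 4.8442·e^(−0.29t) = 1.9967, so e^(−0.29t) = 0.205763.
−0.29·t = ln(0.205763) = -1.581, so t = 1.581/0.29 = 5.4518.

5.45 weeks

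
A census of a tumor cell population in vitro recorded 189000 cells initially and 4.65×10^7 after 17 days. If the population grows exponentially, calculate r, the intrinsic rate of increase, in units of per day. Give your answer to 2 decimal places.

0.32 per day

From N(t) = N₀·e^(rt): e^(r·17) = 4.65×10^7/189000 = 246.03.
r·17 = ln(246.03) = 5.5055, so r = 5.5055/17 = 0.32385.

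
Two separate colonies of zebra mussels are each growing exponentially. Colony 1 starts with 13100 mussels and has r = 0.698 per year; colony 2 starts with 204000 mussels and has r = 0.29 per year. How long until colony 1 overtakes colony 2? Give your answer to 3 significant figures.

Set 13100·e^(0.698t) = 204000·e^(0.29t).
e^((0.698 − 0.29)t) = 204000/13100 → e^(0.408·t) = 15.573.
0.408·t = ln(15.573) = 2.7455, so t = 2.7455/0.408 = 6.7292.

6.73 years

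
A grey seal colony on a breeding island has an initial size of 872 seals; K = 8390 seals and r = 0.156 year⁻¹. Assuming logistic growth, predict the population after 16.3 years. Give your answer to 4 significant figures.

5000 seals

A = (K − N₀)/N₀ = (8390 − 872)/872 = 8.6216.
N(t) = K/(1 + A·e^(−rt)) = 8390/(1 + 8.6216×e^(−0.156×16.3)).
e^(−2.543) = 0.078646; denominator = 1 + 8.6216×0.078646 = 1.6781.
N = 8390/1.6781 = 4999.85.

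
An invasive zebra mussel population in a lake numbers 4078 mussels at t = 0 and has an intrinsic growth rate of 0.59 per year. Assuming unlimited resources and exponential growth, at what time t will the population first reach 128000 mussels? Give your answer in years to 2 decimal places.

5.84 years

Set N₀·e^(rt) = 128000: e^(0.59·t) = 128000/4078 = 31.388.
0.59·t = ln(31.388) = 3.4464, so t = 3.4464/0.59 = 5.8414.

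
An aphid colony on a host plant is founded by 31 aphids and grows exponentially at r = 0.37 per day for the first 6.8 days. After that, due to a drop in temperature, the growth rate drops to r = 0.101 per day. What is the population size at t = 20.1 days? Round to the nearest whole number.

1470 aphids

Phase 1: N(6.8) = 31·e^(0.37×6.8) = 31·e^2.516 = 383.748.
Phase 2 runs for 20.1 − 6.8 = 13.3 days at r = 0.101.
N(20.1) = 383.748·e^(0.101×13.3) = 383.748·e^1.343 = 1470.4.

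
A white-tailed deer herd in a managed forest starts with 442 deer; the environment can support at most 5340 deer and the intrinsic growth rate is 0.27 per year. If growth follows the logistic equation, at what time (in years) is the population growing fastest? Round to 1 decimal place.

Logistic growth is fastest at N = K/2 = 2670.
A = (K − N₀)/N₀ = 11.081. Set K/(1 + A·e^(−rt)) = K/2 → A·e^(−rt) = 1.
e^(−0.27t) = 1/11.081 = 0.0902409, so t = ln(11.081)/0.27 = 2.4053/0.27 = 8.9084.

8.9 years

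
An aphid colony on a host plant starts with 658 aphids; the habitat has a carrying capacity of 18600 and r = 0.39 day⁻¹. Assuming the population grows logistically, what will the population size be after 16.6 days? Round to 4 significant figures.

A = (K − N₀)/N₀ = (18600 − 658)/658 = 27.267.
N(t) = K/(1 + A·e^(−rt)) = 18600/(1 + 27.267×e^(−0.39×16.6)).
e^(−6.474) = 0.001543; denominator = 1 + 27.267×0.001543 = 1.0421.
N = 18600/1.0421 = 17849.

17850 aphids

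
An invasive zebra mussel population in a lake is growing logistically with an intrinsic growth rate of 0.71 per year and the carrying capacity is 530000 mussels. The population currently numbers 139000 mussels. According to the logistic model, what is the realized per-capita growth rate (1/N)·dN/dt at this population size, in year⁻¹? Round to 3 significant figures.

0.524 per year

(1/N)·dN/dt = r(1 − N/K) = 0.71 × (1 − 139000/530000).
= 0.71 × 0.73774 = 0.52379.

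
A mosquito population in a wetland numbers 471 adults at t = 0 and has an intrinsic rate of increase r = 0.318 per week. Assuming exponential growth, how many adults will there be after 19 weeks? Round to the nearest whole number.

198166 adults

N(t) = N₀·e^(rt) = 471 × e^(0.318×19) = 471 × e^6.042.
e^6.042 ≈ 420.73, so N ≈ 471 × 420.73 = 198166.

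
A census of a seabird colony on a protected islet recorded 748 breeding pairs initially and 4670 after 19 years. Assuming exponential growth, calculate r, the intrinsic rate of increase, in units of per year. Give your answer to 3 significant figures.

From N(t) = N₀·e^(rt): e^(r·19) = 4670/748 = 6.2433.
r·19 = ln(6.2433) = 1.8315, so r = 1.8315/19 = 0.096395.

0.0964 per year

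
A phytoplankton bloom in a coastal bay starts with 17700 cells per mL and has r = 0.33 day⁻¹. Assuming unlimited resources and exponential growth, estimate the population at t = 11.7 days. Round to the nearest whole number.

840977 cells per mL

N(t) = N₀·e^(rt) = 17700 × e^(0.33×11.7) = 17700 × e^3.861.
e^3.861 ≈ 47.513, so N ≈ 17700 × 47.513 = 840977.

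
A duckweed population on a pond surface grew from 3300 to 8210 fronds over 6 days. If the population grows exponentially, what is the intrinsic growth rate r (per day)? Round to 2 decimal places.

From N(t) = N₀·e^(rt): e^(r·6) = 8210/3300 = 2.4879.
r·6 = ln(2.4879) = 0.91143, so r = 0.91143/6 = 0.15191.

0.15 per day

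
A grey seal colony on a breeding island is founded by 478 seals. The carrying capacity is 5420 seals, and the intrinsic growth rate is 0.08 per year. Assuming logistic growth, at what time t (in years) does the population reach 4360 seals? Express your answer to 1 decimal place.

46.9 years

A = (K − N₀)/N₀ = (5420 − 478)/478 = 10.339.
Solve 5420/(1 + 10.339·e^(−0.08t)) = 4360: 1 + 10.339·e^(−0.08t) = 1.2431, so e^(−0.08t) = 0.023515.
−0.08·t = ln(0.023515) = -3.7501, so t = 3.7501/0.08 = 46.876.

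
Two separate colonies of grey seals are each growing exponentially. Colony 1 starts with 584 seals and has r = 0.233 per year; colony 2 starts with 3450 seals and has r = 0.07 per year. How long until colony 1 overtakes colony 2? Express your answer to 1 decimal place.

10.9 years

Set 584·e^(0.233t) = 3450·e^(0.07t).
e^((0.233 − 0.07)t) = 3450/584 → e^(0.163·t) = 5.9075.
0.163·t = ln(5.9075) = 1.7762, so t = 1.7762/0.163 = 10.897.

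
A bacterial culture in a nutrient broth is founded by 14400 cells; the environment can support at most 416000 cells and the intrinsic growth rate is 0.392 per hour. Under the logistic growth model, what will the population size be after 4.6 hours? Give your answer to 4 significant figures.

74350 cells

A = (K − N₀)/N₀ = (416000 − 14400)/14400 = 27.889.
N(t) = K/(1 + A·e^(−rt)) = 416000/(1 + 27.889×e^(−0.392×4.6)).
e^(−1.803) = 0.16477; denominator = 1 + 27.889×0.16477 = 5.5953.
N = 416000/5.5953 = 74348.5.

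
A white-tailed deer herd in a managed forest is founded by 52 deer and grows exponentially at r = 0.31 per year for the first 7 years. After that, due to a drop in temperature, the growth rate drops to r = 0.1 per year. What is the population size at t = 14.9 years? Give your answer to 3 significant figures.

Phase 1: N(7) = 52·e^(0.31×7) = 52·e^2.17 = 455.431.
Phase 2 runs for 14.9 − 7 = 7.9 years at r = 0.1.
N(14.9) = 455.431·e^(0.1×7.9) = 455.431·e^0.79 = 1003.49.

1000 deer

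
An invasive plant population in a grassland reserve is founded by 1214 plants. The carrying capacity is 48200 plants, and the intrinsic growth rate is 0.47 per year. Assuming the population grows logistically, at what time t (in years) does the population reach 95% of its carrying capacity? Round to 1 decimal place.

A = (K − N₀)/N₀ = (48200 − 1214)/1214 = 38.703.
Solve 48200/(1 + 38.703·e^(−0.47t)) = 45790: 1 + 38.703·e^(−0.47t) = 1.0526, so e^(−0.47t) = 0.00135987.
−0.47·t = ln(0.00135987) = -6.6004, so t = 6.6004/0.47 = 14.043.

14.0 years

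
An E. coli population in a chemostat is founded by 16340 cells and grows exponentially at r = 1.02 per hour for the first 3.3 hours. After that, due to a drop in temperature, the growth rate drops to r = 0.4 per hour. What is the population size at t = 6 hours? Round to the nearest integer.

Phase 1: N(3.3) = 16340·e^(1.02×3.3) = 16340·e^3.366 = 473246.
Phase 2 runs for 6 − 3.3 = 2.7 hours at r = 0.4.
N(6) = 473246·e^(0.4×2.7) = 473246·e^1.08 = 1.393559×10^6.

1393559 cells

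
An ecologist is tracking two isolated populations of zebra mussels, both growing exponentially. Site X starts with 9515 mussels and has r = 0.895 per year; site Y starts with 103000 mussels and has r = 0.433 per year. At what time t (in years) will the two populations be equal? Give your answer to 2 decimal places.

5.16 years

Set 9515·e^(0.895t) = 103000·e^(0.433t).
e^((0.895 − 0.433)t) = 103000/9515 → e^(0.462·t) = 10.825.
0.462·t = ln(10.825) = 2.3819, so t = 2.3819/0.462 = 5.1555.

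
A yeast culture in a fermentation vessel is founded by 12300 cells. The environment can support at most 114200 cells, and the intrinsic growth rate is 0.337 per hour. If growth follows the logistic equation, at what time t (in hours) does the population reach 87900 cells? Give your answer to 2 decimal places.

9.85 hours

A = (K − N₀)/N₀ = (114200 − 12300)/12300 = 8.2846.
Solve 114200/(1 + 8.2846·e^(−0.337t)) = 87900: 1 + 8.2846·e^(−0.337t) = 1.2992, so e^(−0.337t) = 0.0361158.
−0.337·t = ln(0.0361158) = -3.321, so t = 3.321/0.337 = 9.8547.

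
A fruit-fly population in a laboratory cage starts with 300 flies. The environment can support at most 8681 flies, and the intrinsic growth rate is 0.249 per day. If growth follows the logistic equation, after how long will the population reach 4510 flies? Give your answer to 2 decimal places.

13.69 days

A = (K − N₀)/N₀ = (8681 − 300)/300 = 27.937.
Solve 8681/(1 + 27.937·e^(−0.249t)) = 4510: 1 + 27.937·e^(−0.249t) = 1.9248, so e^(−0.249t) = 0.0331047.
−0.249·t = ln(0.0331047) = -3.4081, so t = 3.4081/0.249 = 13.687.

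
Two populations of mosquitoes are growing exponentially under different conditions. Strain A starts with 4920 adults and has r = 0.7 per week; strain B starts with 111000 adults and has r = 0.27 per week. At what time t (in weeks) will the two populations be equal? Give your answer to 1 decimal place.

Set 4920·e^(0.7t) = 111000·e^(0.27t).
e^((0.7 − 0.27)t) = 111000/4920 → e^(0.43·t) = 22.561.
0.43·t = ln(22.561) = 3.1162, so t = 3.1162/0.43 = 7.247.

7.2 weeks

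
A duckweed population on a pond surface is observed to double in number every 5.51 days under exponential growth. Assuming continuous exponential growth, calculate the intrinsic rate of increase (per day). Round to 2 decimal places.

r = ln(2)/t_d = 0.6931/5.51 = 0.1258.

0.13 per day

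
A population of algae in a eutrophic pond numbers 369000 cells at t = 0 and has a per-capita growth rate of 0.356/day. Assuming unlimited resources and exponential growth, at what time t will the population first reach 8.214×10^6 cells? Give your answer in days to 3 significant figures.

Set N₀·e^(rt) = 8.214×10^6: e^(0.356·t) = 8.214×10^6/369000 = 22.26.
0.356·t = ln(22.26) = 3.1028, so t = 3.1028/0.356 = 8.7157.

8.72 days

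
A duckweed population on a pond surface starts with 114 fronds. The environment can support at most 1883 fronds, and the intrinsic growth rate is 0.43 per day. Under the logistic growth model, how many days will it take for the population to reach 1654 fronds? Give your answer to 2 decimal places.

10.97 days

A = (K − N₀)/N₀ = (1883 − 114)/114 = 15.518.
Solve 1883/(1 + 15.518·e^(−0.43t)) = 1654: 1 + 15.518·e^(−0.43t) = 1.1385, so e^(−0.43t) = 0.0089223.
−0.43·t = ln(0.0089223) = -4.7192, so t = 4.7192/0.43 = 10.975.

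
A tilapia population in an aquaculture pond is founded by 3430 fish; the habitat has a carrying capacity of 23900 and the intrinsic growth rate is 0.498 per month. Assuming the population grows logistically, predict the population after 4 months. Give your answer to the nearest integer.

13174 fish

A = (K − N₀)/N₀ = (23900 − 3430)/3430 = 5.9679.
N(t) = K/(1 + A·e^(−rt)) = 23900/(1 + 5.9679×e^(−0.498×4)).
e^(−1.992) = 0.13642; denominator = 1 + 5.9679×0.13642 = 1.8142.
N = 23900/1.8142 = 13174.2.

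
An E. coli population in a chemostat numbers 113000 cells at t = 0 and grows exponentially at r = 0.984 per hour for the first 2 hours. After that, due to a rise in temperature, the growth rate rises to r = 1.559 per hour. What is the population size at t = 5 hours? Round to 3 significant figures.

86900000 cells

Phase 1: N(2) = 113000·e^(0.984×2) = 113000·e^1.968 = 808667.
Phase 2 runs for 5 − 2 = 3 hours at r = 1.559.
N(5) = 808667·e^(1.559×3) = 808667·e^4.677 = 8.68891×10^7.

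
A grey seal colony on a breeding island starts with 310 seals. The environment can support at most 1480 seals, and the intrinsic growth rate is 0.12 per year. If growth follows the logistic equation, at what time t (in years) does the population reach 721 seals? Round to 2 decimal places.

A = (K − N₀)/N₀ = (1480 − 310)/310 = 3.7742.
Solve 1480/(1 + 3.7742·e^(−0.12t)) = 721: 1 + 3.7742·e^(−0.12t) = 2.0527, so e^(−0.12t) = 0.278922.
−0.12·t = ln(0.278922) = -1.2768, so t = 1.2768/0.12 = 10.64.

10.64 years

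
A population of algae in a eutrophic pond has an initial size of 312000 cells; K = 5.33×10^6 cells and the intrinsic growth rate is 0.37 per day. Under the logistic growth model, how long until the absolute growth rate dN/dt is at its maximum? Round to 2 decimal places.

7.51 days

Logistic growth is fastest at N = K/2 = 2.665×10^6.
A = (K − N₀)/N₀ = 16.083. Set K/(1 + A·e^(−rt)) = K/2 → A·e^(−rt) = 1.
e^(−0.37t) = 1/16.083 = 0.0621762, so t = ln(16.083)/0.37 = 2.7778/0.37 = 7.5075.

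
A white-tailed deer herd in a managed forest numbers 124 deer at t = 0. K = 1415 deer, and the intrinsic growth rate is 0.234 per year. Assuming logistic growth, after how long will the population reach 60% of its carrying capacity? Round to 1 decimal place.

A = (K − N₀)/N₀ = (1415 − 124)/124 = 10.411.
Solve 1415/(1 + 10.411·e^(−0.234t)) = 849: 1 + 10.411·e^(−0.234t) = 1.6667, so e^(−0.234t) = 0.064033.
−0.234·t = ln(0.064033) = -2.7484, so t = 2.7484/0.234 = 11.745.

11.7 years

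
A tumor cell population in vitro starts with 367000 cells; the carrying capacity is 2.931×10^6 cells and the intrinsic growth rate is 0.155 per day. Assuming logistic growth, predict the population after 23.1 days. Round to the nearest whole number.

2453433 cells

A = (K − N₀)/N₀ = (2.931×10^6 − 367000)/367000 = 6.9864.
N(t) = K/(1 + A·e^(−rt)) = 2.931×10^6/(1 + 6.9864×e^(−0.155×23.1)).
e^(−3.581) = 0.027862; denominator = 1 + 6.9864×0.027862 = 1.1947.
N = 2.931×10^6/1.1947 = 2.453433×10^6.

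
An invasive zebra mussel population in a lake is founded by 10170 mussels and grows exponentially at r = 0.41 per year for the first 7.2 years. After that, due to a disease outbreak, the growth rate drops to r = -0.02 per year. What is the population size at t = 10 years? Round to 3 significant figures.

184000 mussels

Phase 1: N(7.2) = 10170·e^(0.41×7.2) = 10170·e^2.952 = 194697.
Phase 2 runs for 10 − 7.2 = 2.8 years at r = -0.02.
N(10) = 194697·e^(-0.02×2.8) = 194697·e^-0.056 = 184093.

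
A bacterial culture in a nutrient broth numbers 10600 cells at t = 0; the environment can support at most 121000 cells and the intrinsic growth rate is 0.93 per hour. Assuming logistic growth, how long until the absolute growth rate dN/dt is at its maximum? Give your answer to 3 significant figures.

2.52 hours

Logistic growth is fastest at N = K/2 = 60500.
A = (K − N₀)/N₀ = 10.415. Set K/(1 + A·e^(−rt)) = K/2 → A·e^(−rt) = 1.
e^(−0.93t) = 1/10.415 = 0.0960145, so t = ln(10.415)/0.93 = 2.3433/0.93 = 2.5196.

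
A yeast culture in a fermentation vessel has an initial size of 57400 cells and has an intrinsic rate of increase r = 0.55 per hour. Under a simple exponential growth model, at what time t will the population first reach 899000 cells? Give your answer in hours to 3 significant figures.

5.00 hours

Set N₀·e^(rt) = 899000: e^(0.55·t) = 899000/57400 = 15.662.
0.55·t = ln(15.662) = 2.7512, so t = 2.7512/0.55 = 5.0023.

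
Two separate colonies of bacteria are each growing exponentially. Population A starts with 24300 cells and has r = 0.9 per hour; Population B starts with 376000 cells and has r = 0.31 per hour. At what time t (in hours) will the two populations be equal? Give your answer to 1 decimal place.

Set 24300·e^(0.9t) = 376000·e^(0.31t).
e^((0.9 − 0.31)t) = 376000/24300 → e^(0.59·t) = 15.473.
0.59·t = ln(15.473) = 2.7391, so t = 2.7391/0.59 = 4.6426.

4.6 hours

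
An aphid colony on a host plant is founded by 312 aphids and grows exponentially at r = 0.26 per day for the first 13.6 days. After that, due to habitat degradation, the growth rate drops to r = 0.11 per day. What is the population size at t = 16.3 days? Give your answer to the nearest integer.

Phase 1: N(13.6) = 312·e^(0.26×13.6) = 312·e^3.536 = 10710.7.
Phase 2 runs for 16.3 − 13.6 = 2.7 days at r = 0.11.
N(16.3) = 10710.7·e^(0.11×2.7) = 10710.7·e^0.297 = 14414.7.

14415 aphids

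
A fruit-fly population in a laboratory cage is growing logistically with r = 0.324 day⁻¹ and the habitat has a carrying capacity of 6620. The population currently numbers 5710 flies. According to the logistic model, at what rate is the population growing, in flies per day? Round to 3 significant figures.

dN/dt = rN(1 − N/K) = 0.324 × 5710 × (1 − 5710/6620).
1 − 5710/6620 = 0.13746; dN/dt = 0.324 × 5710 × 0.13746 = 254.31.

254 flies per day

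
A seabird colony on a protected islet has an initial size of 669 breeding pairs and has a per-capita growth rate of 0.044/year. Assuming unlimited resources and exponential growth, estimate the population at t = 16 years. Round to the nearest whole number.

N(t) = N₀·e^(rt) = 669 × e^(0.044×16) = 669 × e^0.704.
e^0.704 ≈ 2.0218, so N ≈ 669 × 2.0218 = 1352.6.

1353 breeding pairs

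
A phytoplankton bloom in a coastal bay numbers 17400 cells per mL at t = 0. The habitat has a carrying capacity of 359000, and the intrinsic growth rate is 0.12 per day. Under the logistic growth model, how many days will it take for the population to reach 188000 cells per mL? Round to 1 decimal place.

A = (K − N₀)/N₀ = (359000 − 17400)/17400 = 19.632.
Solve 359000/(1 + 19.632·e^(−0.12t)) = 188000: 1 + 19.632·e^(−0.12t) = 1.9096, so e^(−0.12t) = 0.0463308.
−0.12·t = ln(0.0463308) = -3.0719, so t = 3.0719/0.12 = 25.6.

25.6 days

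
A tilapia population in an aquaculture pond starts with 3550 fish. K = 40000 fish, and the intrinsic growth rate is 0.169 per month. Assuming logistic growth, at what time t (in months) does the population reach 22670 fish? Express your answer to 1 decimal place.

A = (K − N₀)/N₀ = (40000 − 3550)/3550 = 10.268.
Solve 40000/(1 + 10.268·e^(−0.169t)) = 22670: 1 + 10.268·e^(−0.169t) = 1.7644, so e^(−0.169t) = 0.0744523.
−0.169·t = ln(0.0744523) = -2.5976, so t = 2.5976/0.169 = 15.37.

15.4 months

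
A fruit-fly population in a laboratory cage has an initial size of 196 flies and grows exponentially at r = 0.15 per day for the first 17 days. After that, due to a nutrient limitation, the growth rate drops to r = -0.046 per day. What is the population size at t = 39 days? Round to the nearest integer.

912 flies

Phase 1: N(17) = 196·e^(0.15×17) = 196·e^2.55 = 2510.19.
Phase 2 runs for 39 − 17 = 22 days at r = -0.046.
N(39) = 2510.19·e^(-0.046×22) = 2510.19·e^-1.012 = 912.433.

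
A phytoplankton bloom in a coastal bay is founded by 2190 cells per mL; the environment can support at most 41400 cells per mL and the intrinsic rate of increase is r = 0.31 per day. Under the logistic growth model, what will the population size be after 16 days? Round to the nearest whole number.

36782 cells per mL

A = (K − N₀)/N₀ = (41400 − 2190)/2190 = 17.904.
N(t) = K/(1 + A·e^(−rt)) = 41400/(1 + 17.904×e^(−0.31×16)).
e^(−4.96) = 0.0070129; denominator = 1 + 17.904×0.0070129 = 1.1256.
N = 41400/1.1256 = 36781.7.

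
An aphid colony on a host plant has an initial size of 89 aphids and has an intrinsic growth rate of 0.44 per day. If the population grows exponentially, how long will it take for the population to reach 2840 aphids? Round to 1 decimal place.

Set N₀·e^(rt) = 2840: e^(0.44·t) = 2840/89 = 31.91.
0.44·t = ln(31.91) = 3.4629, so t = 3.4629/0.44 = 7.8703.

7.9 days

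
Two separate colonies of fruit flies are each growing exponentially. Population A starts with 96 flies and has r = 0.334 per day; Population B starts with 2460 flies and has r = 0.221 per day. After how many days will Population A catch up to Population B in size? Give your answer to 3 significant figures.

28.7 days

Set 96·e^(0.334t) = 2460·e^(0.221t).
e^((0.334 − 0.221)t) = 2460/96 → e^(0.113·t) = 25.625.
0.113·t = ln(25.625) = 3.2436, so t = 3.2436/0.113 = 28.704.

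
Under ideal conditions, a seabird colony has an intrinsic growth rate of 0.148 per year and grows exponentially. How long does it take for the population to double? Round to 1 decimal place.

4.7 years

Doubling time t_d = ln(2)/r = 0.6931/0.148 = 4.6834.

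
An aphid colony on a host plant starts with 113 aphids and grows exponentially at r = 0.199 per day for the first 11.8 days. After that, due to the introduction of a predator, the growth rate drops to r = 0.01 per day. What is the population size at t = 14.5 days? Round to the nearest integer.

1215 aphids

Phase 1: N(11.8) = 113·e^(0.199×11.8) = 113·e^2.348 = 1182.74.
Phase 2 runs for 14.5 − 11.8 = 2.7 days at r = 0.01.
N(14.5) = 1182.74·e^(0.01×2.7) = 1182.74·e^0.027 = 1215.11.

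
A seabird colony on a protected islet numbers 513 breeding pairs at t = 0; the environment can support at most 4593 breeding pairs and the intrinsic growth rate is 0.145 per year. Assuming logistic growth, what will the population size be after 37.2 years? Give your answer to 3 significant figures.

A = (K − N₀)/N₀ = (4593 − 513)/513 = 7.9532.
N(t) = K/(1 + A·e^(−rt)) = 4593/(1 + 7.9532×e^(−0.145×37.2)).
e^(−5.394) = 0.0045438; denominator = 1 + 7.9532×0.0045438 = 1.0361.
N = 4593/1.0361 = 4432.81.

4430 breeding pairs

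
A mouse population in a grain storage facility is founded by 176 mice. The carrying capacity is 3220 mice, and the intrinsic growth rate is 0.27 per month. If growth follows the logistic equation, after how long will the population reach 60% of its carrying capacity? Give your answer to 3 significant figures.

A = (K − N₀)/N₀ = (3220 − 176)/176 = 17.295.
Solve 3220/(1 + 17.295·e^(−0.27t)) = 1932: 1 + 17.295·e^(−0.27t) = 1.6667, so e^(−0.27t) = 0.0385458.
−0.27·t = ln(0.0385458) = -3.2559, so t = 3.2559/0.27 = 12.059.

12.1 months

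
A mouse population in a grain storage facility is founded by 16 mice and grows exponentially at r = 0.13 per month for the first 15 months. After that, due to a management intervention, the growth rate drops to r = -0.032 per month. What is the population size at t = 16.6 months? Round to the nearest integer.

107 mice

Phase 1: N(15) = 16·e^(0.13×15) = 16·e^1.95 = 112.459.
Phase 2 runs for 16.6 − 15 = 1.6 months at r = -0.032.
N(16.6) = 112.459·e^(-0.032×1.6) = 112.459·e^-0.0512 = 106.846.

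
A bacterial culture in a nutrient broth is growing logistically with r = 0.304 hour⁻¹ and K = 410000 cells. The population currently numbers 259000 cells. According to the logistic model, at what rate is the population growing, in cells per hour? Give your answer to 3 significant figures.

dN/dt = rN(1 − N/K) = 0.304 × 259000 × (1 − 259000/410000).
1 − 259000/410000 = 0.36829; dN/dt = 0.304 × 259000 × 0.36829 = 28998.

29000 cells per hour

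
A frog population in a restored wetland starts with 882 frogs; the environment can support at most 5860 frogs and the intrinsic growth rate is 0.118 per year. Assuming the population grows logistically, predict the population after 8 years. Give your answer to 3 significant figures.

1830 frogs

A = (K − N₀)/N₀ = (5860 − 882)/882 = 5.644.
N(t) = K/(1 + A·e^(−rt)) = 5860/(1 + 5.644×e^(−0.118×8)).
e^(−0.944) = 0.38907; denominator = 1 + 5.644×0.38907 = 3.1959.
N = 5860/3.1959 = 1833.6.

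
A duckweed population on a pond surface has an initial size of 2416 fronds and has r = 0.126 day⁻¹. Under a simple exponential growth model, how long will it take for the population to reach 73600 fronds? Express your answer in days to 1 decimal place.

Set N₀·e^(rt) = 73600: e^(0.126·t) = 73600/2416 = 30.464.
0.126·t = ln(30.464) = 3.4165, so t = 3.4165/0.126 = 27.115.

27.1 days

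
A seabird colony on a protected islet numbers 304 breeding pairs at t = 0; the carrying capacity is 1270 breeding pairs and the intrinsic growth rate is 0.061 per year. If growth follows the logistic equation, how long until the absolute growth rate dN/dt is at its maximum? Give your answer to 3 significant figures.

19.0 years

Logistic growth is fastest at N = K/2 = 635.
A = (K − N₀)/N₀ = 3.1776. Set K/(1 + A·e^(−rt)) = K/2 → A·e^(−rt) = 1.
e^(−0.061t) = 1/3.1776 = 0.3147, so t = ln(3.1776)/0.061 = 1.1561/0.061 = 18.953.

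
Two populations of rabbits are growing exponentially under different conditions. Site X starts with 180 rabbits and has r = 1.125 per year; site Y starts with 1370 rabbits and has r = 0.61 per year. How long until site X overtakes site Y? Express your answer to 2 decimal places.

3.94 years

Set 180·e^(1.125t) = 1370·e^(0.61t).
e^((1.125 − 0.61)t) = 1370/180 → e^(0.515·t) = 7.6111.
0.515·t = ln(7.6111) = 2.0296, so t = 2.0296/0.515 = 3.941.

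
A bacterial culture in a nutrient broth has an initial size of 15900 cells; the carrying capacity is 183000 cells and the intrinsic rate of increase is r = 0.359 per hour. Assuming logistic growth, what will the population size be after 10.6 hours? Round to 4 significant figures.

A = (K − N₀)/N₀ = (183000 − 15900)/15900 = 10.509.
N(t) = K/(1 + A·e^(−rt)) = 183000/(1 + 10.509×e^(−0.359×10.6)).
e^(−3.805) = 0.02225; denominator = 1 + 10.509×0.02225 = 1.2338.
N = 183000/1.2338 = 148318.

148300 cells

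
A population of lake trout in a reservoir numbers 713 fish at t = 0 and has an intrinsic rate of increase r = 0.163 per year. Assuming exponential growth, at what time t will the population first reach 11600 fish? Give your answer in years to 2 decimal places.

17.11 years

Set N₀·e^(rt) = 11600: e^(0.163·t) = 11600/713 = 16.269.
0.163·t = ln(16.269) = 2.7893, so t = 2.7893/0.163 = 17.112.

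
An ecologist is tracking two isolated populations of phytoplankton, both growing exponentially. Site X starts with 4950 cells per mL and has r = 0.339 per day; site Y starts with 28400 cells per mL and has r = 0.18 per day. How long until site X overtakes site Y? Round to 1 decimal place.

Set 4950·e^(0.339t) = 28400·e^(0.18t).
e^((0.339 − 0.18)t) = 28400/4950 → e^(0.159·t) = 5.7374.
0.159·t = ln(5.7374) = 1.747, so t = 1.747/0.159 = 10.987.

11.0 days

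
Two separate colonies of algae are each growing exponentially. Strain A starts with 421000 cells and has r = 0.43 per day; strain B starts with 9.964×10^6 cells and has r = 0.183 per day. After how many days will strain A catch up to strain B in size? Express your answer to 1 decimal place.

Set 421000·e^(0.43t) = 9.964×10^6·e^(0.183t).
e^((0.43 − 0.183)t) = 9.964×10^6/421000 → e^(0.247·t) = 23.667.
0.247·t = ln(23.667) = 3.1641, so t = 3.1641/0.247 = 12.81.

12.8 days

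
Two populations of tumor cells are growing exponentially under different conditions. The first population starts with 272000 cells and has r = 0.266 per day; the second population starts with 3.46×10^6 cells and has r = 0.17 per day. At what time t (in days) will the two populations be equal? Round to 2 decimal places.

Set 272000·e^(0.266t) = 3.46×10^6·e^(0.17t).
e^((0.266 − 0.17)t) = 3.46×10^6/272000 → e^(0.096·t) = 12.721.
0.096·t = ln(12.721) = 2.5432, so t = 2.5432/0.096 = 26.492.

26.49 days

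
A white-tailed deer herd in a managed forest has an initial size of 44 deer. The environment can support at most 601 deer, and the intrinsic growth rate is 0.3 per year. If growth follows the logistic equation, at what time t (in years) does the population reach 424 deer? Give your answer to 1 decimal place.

11.4 years

A = (K − N₀)/N₀ = (601 − 44)/44 = 12.659.
Solve 601/(1 + 12.659·e^(−0.3t)) = 424: 1 + 12.659·e^(−0.3t) = 1.4175, so e^(−0.3t) = 0.0329765.
−0.3·t = ln(0.0329765) = -3.412, so t = 3.412/0.3 = 11.373.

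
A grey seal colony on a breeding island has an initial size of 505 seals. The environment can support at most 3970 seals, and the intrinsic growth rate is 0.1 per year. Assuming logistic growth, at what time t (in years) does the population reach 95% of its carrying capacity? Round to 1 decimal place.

48.7 years

A = (K − N₀)/N₀ = (3970 − 505)/505 = 6.8614.
Solve 3970/(1 + 6.8614·e^(−0.1t)) = 3771.5: 1 + 6.8614·e^(−0.1t) = 1.0526, so e^(−0.1t) = 0.00767069.
−0.1·t = ln(0.00767069) = -4.8703, so t = 4.8703/0.1 = 48.703.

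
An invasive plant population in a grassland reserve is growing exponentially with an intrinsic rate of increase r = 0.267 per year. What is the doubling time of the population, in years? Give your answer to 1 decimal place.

2.6 years

Doubling time t_d = ln(2)/r = 0.6931/0.267 = 2.5961.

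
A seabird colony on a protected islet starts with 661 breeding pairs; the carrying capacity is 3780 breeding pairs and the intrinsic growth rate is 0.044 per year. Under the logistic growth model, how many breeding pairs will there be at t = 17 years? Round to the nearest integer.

1169 breeding pairs

A = (K − N₀)/N₀ = (3780 − 661)/661 = 4.7186.
N(t) = K/(1 + A·e^(−rt)) = 3780/(1 + 4.7186×e^(−0.044×17)).
e^(−0.748) = 0.47331; denominator = 1 + 4.7186×0.47331 = 3.2334.
N = 3780/3.2334 = 1169.06.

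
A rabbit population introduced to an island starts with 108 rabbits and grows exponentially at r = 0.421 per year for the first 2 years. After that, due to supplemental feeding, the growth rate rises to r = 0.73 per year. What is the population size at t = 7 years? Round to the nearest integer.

Phase 1: N(2) = 108·e^(0.421×2) = 108·e^0.842 = 250.668.
Phase 2 runs for 7 − 2 = 5 years at r = 0.73.
N(7) = 250.668·e^(0.73×5) = 250.668·e^3.65 = 9644.39.

9644 rabbits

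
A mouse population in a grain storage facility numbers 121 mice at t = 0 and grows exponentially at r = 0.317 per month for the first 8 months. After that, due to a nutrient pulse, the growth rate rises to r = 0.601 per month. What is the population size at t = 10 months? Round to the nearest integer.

5084 mice

Phase 1: N(8) = 121·e^(0.317×8) = 121·e^2.536 = 1528.12.
Phase 2 runs for 10 − 8 = 2 months at r = 0.601.
N(10) = 1528.12·e^(0.601×2) = 1528.12·e^1.202 = 5083.68.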